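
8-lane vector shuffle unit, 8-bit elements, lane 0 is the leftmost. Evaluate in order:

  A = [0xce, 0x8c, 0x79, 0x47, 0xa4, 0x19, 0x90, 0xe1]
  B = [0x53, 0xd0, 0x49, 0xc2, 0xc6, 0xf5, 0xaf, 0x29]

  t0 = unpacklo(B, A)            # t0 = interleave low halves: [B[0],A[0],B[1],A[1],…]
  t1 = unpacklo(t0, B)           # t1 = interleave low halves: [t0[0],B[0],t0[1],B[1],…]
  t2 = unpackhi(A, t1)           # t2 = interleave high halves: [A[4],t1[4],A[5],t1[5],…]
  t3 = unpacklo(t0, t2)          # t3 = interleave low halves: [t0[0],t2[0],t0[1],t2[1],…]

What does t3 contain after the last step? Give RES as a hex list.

RES = [ 0x53  0xa4  0xce  0xd0  0xd0  0x19  0x8c  0x49 ]

→ t0 |53|ce|d0|8c|49|79|c2|47|
→ t1 |53|53|ce|d0|d0|49|8c|c2|
→ t2 |a4|d0|19|49|90|8c|e1|c2|
→ t3 |53|a4|ce|d0|d0|19|8c|49|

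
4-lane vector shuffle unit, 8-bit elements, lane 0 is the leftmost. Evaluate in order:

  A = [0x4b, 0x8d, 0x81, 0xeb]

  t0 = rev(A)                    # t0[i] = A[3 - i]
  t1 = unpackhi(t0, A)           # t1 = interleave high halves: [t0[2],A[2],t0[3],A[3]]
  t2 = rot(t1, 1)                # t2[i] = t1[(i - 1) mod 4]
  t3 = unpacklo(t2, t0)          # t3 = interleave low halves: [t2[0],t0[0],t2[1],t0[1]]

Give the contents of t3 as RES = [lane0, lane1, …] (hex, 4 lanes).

t0 = [0xeb, 0x81, 0x8d, 0x4b]
t1 = [0x8d, 0x81, 0x4b, 0xeb]
t2 = [0xeb, 0x8d, 0x81, 0x4b]
t3 = [0xeb, 0xeb, 0x8d, 0x81]

RES = [ 0xeb  0xeb  0x8d  0x81 ]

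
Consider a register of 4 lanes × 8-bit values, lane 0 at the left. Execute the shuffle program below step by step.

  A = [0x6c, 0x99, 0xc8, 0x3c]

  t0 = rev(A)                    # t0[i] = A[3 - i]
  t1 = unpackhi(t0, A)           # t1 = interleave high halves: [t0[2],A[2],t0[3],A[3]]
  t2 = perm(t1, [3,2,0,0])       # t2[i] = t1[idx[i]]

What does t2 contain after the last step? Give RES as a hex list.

→ t0 |3c|c8|99|6c|
→ t1 |99|c8|6c|3c|
→ t2 |3c|6c|99|99|

RES = [ 0x3c  0x6c  0x99  0x99 ]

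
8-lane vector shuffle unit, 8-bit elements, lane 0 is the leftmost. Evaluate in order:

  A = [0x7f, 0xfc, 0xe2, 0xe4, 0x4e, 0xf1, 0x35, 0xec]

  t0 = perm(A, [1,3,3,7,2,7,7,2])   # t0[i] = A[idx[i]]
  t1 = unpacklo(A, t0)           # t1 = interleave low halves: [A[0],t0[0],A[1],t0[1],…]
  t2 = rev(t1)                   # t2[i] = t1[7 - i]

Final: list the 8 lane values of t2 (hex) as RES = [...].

RES = [0xec, 0xe4, 0xe4, 0xe2, 0xe4, 0xfc, 0xfc, 0x7f]

→ t0 |fc|e4|e4|ec|e2|ec|ec|e2|
→ t1 |7f|fc|fc|e4|e2|e4|e4|ec|
→ t2 |ec|e4|e4|e2|e4|fc|fc|7f|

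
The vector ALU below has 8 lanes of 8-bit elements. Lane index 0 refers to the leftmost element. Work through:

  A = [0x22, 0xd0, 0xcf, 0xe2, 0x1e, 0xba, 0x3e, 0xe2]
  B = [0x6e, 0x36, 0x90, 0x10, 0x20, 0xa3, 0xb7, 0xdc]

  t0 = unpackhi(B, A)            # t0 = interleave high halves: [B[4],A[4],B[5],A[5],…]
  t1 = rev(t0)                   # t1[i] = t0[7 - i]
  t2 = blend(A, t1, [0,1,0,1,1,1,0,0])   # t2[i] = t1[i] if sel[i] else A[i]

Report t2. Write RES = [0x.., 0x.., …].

→ t0 |20|1e|a3|ba|b7|3e|dc|e2|
→ t1 |e2|dc|3e|b7|ba|a3|1e|20|
→ t2 |22|dc|cf|b7|ba|a3|3e|e2|

RES = [ 0x22  0xdc  0xcf  0xb7  0xba  0xa3  0x3e  0xe2 ]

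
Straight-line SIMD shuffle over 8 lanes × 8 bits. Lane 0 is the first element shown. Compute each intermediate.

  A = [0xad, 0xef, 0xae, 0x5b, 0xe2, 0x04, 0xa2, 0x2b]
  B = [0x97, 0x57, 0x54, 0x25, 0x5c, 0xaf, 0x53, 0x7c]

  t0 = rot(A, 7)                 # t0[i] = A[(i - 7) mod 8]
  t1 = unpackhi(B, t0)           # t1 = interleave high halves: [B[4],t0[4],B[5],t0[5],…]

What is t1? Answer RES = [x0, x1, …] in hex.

RES = [ 0x5c  0x04  0xaf  0xa2  0x53  0x2b  0x7c  0xad ]

→ t0 |ef|ae|5b|e2|04|a2|2b|ad|
→ t1 |5c|04|af|a2|53|2b|7c|ad|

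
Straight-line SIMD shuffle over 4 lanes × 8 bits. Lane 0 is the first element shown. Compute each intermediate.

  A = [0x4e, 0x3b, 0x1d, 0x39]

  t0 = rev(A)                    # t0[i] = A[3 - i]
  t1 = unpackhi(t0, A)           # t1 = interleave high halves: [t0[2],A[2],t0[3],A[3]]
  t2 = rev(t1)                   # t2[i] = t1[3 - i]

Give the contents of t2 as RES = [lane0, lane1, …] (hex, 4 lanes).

RES = [ 0x39  0x4e  0x1d  0x3b ]

→ t0 |39|1d|3b|4e|
→ t1 |3b|1d|4e|39|
→ t2 |39|4e|1d|3b|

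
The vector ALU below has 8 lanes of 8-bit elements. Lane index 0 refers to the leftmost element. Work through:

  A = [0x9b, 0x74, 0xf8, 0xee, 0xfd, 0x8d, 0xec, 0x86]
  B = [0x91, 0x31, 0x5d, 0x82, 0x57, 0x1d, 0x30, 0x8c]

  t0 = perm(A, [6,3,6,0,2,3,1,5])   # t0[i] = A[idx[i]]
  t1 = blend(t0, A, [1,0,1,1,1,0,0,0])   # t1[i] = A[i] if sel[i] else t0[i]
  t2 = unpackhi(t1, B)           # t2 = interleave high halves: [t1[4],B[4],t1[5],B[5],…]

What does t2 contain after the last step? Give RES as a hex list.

t0 = [0xec, 0xee, 0xec, 0x9b, 0xf8, 0xee, 0x74, 0x8d]
t1 = [0x9b, 0xee, 0xf8, 0xee, 0xfd, 0xee, 0x74, 0x8d]
t2 = [0xfd, 0x57, 0xee, 0x1d, 0x74, 0x30, 0x8d, 0x8c]

RES = [ 0xfd  0x57  0xee  0x1d  0x74  0x30  0x8d  0x8c ]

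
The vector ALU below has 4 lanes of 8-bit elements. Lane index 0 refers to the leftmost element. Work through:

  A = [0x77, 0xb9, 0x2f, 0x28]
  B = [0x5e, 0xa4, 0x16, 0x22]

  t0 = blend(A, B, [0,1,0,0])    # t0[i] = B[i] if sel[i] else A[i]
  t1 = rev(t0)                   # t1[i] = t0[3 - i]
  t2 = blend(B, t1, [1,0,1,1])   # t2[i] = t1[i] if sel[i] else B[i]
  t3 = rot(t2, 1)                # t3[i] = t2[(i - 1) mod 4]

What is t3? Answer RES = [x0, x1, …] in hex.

RES = [0x77, 0x28, 0xa4, 0xa4]

t0 = [0x77, 0xa4, 0x2f, 0x28]
t1 = [0x28, 0x2f, 0xa4, 0x77]
t2 = [0x28, 0xa4, 0xa4, 0x77]
t3 = [0x77, 0x28, 0xa4, 0xa4]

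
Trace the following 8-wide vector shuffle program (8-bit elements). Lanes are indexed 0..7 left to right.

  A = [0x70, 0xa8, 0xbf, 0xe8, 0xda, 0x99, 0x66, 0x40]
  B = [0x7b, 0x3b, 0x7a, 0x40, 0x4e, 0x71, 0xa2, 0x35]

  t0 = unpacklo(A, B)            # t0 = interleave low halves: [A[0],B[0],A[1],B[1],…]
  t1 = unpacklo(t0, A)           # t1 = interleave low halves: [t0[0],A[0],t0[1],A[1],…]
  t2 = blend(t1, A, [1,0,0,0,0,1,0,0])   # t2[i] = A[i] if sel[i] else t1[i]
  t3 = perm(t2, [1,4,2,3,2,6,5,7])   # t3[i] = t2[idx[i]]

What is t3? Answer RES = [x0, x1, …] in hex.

RES = [ 0x70  0xa8  0x7b  0xa8  0x7b  0x3b  0x99  0xe8 ]

  t0: 70 7b a8 3b bf 7a e8 40
  t1: 70 70 7b a8 a8 bf 3b e8
  t2: 70 70 7b a8 a8 99 3b e8
  t3: 70 a8 7b a8 7b 3b 99 e8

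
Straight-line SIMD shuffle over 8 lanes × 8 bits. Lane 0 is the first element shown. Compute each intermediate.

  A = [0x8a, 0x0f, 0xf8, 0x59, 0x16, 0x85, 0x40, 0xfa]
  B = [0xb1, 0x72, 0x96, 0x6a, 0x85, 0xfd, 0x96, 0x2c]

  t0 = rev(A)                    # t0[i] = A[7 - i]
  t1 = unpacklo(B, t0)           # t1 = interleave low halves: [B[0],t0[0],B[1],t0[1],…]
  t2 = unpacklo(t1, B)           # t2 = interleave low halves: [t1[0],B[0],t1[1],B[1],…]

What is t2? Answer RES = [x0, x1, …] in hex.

→ t0 |fa|40|85|16|59|f8|0f|8a|
→ t1 |b1|fa|72|40|96|85|6a|16|
→ t2 |b1|b1|fa|72|72|96|40|6a|

RES = [ 0xb1  0xb1  0xfa  0x72  0x72  0x96  0x40  0x6a ]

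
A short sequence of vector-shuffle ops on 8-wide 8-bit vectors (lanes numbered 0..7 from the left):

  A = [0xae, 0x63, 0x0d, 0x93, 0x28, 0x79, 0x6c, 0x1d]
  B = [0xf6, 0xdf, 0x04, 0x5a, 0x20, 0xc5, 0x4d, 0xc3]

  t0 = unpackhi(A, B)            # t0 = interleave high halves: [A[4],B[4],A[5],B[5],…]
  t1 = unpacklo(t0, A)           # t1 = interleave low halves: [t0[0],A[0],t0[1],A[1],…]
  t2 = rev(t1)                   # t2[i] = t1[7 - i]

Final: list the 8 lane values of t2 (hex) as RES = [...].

t0 = [0x28, 0x20, 0x79, 0xc5, 0x6c, 0x4d, 0x1d, 0xc3]
t1 = [0x28, 0xae, 0x20, 0x63, 0x79, 0x0d, 0xc5, 0x93]
t2 = [0x93, 0xc5, 0x0d, 0x79, 0x63, 0x20, 0xae, 0x28]

RES = [ 0x93  0xc5  0x0d  0x79  0x63  0x20  0xae  0x28 ]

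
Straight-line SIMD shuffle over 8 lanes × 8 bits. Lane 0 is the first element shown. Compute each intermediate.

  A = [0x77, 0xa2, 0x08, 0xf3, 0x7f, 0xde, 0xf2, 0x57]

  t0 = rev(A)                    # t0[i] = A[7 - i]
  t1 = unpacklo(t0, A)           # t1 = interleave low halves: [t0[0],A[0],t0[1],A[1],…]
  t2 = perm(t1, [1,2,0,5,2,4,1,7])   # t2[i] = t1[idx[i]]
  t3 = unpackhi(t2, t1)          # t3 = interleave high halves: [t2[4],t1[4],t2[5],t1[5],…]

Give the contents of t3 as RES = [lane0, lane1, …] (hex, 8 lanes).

RES = [ 0xf2  0xde  0xde  0x08  0x77  0x7f  0xf3  0xf3 ]

→ t0 |57|f2|de|7f|f3|08|a2|77|
→ t1 |57|77|f2|a2|de|08|7f|f3|
→ t2 |77|f2|57|08|f2|de|77|f3|
→ t3 |f2|de|de|08|77|7f|f3|f3|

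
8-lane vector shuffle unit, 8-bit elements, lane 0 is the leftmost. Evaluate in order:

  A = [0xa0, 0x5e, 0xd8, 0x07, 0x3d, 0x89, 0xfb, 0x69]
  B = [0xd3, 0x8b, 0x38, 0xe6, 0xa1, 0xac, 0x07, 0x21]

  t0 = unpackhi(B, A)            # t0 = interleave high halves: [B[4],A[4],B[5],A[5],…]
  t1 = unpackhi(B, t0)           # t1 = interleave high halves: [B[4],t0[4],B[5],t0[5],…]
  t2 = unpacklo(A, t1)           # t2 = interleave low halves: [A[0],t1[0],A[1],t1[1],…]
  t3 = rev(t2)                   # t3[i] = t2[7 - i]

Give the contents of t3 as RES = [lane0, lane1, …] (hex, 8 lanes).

t0 = [0xa1, 0x3d, 0xac, 0x89, 0x07, 0xfb, 0x21, 0x69]
t1 = [0xa1, 0x07, 0xac, 0xfb, 0x07, 0x21, 0x21, 0x69]
t2 = [0xa0, 0xa1, 0x5e, 0x07, 0xd8, 0xac, 0x07, 0xfb]
t3 = [0xfb, 0x07, 0xac, 0xd8, 0x07, 0x5e, 0xa1, 0xa0]

RES = [ 0xfb  0x07  0xac  0xd8  0x07  0x5e  0xa1  0xa0 ]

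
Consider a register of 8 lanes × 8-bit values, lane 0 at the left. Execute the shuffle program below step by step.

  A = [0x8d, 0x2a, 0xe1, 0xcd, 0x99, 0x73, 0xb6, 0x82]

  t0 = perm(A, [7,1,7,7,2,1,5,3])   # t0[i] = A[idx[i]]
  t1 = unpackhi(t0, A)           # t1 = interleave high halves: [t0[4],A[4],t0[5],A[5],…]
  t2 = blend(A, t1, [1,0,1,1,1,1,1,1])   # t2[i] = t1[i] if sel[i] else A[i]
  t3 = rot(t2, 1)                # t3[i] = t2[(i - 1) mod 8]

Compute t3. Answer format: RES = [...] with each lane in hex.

RES = [ 0x82  0xe1  0x2a  0x2a  0x73  0x73  0xb6  0xcd ]

  t0: 82 2a 82 82 e1 2a 73 cd
  t1: e1 99 2a 73 73 b6 cd 82
  t2: e1 2a 2a 73 73 b6 cd 82
  t3: 82 e1 2a 2a 73 73 b6 cd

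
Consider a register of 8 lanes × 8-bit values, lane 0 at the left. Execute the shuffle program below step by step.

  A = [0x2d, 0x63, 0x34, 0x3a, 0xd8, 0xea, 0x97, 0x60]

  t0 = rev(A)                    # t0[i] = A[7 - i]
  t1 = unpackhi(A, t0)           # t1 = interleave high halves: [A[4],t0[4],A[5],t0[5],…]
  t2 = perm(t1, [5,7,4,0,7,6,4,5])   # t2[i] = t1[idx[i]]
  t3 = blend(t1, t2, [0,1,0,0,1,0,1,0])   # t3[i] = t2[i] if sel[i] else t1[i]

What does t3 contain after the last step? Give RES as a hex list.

RES = [ 0xd8  0x2d  0xea  0x34  0x2d  0x63  0x97  0x2d ]

  t0: 60 97 ea d8 3a 34 63 2d
  t1: d8 3a ea 34 97 63 60 2d
  t2: 63 2d 97 d8 2d 60 97 63
  t3: d8 2d ea 34 2d 63 97 2d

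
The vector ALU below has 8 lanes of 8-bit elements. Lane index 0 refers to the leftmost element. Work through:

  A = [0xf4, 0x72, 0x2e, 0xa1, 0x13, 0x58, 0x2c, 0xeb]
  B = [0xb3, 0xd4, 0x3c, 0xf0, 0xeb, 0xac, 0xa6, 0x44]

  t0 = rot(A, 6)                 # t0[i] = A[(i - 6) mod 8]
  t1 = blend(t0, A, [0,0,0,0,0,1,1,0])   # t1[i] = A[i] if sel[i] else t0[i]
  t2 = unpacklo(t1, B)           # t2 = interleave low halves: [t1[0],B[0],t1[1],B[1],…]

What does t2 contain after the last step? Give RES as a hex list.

→ t0 |2e|a1|13|58|2c|eb|f4|72|
→ t1 |2e|a1|13|58|2c|58|2c|72|
→ t2 |2e|b3|a1|d4|13|3c|58|f0|

RES = [0x2e, 0xb3, 0xa1, 0xd4, 0x13, 0x3c, 0x58, 0xf0]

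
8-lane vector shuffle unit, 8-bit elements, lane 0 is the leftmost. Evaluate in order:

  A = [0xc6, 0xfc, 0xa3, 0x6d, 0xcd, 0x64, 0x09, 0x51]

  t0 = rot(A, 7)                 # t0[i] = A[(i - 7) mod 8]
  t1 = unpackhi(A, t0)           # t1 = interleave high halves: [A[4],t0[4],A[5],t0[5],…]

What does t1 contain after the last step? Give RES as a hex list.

t0 = [0xfc, 0xa3, 0x6d, 0xcd, 0x64, 0x09, 0x51, 0xc6]
t1 = [0xcd, 0x64, 0x64, 0x09, 0x09, 0x51, 0x51, 0xc6]

RES = [0xcd, 0x64, 0x64, 0x09, 0x09, 0x51, 0x51, 0xc6]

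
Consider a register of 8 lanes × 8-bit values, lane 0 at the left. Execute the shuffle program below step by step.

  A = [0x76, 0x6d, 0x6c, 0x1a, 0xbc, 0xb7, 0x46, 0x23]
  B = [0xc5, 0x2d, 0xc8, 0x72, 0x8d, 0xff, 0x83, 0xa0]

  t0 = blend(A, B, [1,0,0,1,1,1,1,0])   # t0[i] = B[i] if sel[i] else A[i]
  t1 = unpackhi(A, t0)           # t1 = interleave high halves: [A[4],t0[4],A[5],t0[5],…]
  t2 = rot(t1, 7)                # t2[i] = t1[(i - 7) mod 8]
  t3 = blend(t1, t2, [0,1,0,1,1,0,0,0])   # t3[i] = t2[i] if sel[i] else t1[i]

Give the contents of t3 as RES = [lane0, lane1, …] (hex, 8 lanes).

t0 = [0xc5, 0x6d, 0x6c, 0x72, 0x8d, 0xff, 0x83, 0x23]
t1 = [0xbc, 0x8d, 0xb7, 0xff, 0x46, 0x83, 0x23, 0x23]
t2 = [0x8d, 0xb7, 0xff, 0x46, 0x83, 0x23, 0x23, 0xbc]
t3 = [0xbc, 0xb7, 0xb7, 0x46, 0x83, 0x83, 0x23, 0x23]

RES = [ 0xbc  0xb7  0xb7  0x46  0x83  0x83  0x23  0x23 ]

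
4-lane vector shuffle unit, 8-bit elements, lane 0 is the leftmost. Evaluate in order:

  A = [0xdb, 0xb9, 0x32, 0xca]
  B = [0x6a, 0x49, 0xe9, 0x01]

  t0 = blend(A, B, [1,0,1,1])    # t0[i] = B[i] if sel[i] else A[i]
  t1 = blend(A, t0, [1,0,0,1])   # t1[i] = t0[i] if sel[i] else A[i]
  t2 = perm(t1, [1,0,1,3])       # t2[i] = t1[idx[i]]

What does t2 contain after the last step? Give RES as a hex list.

t0 = [0x6a, 0xb9, 0xe9, 0x01]
t1 = [0x6a, 0xb9, 0x32, 0x01]
t2 = [0xb9, 0x6a, 0xb9, 0x01]

RES = [0xb9, 0x6a, 0xb9, 0x01]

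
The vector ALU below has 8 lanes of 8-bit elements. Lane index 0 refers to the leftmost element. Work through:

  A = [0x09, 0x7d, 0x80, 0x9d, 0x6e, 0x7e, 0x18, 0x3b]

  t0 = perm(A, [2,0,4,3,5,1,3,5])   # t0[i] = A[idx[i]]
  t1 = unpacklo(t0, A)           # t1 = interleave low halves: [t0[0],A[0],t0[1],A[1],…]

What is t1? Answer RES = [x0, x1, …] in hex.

t0 = [0x80, 0x09, 0x6e, 0x9d, 0x7e, 0x7d, 0x9d, 0x7e]
t1 = [0x80, 0x09, 0x09, 0x7d, 0x6e, 0x80, 0x9d, 0x9d]

RES = [ 0x80  0x09  0x09  0x7d  0x6e  0x80  0x9d  0x9d ]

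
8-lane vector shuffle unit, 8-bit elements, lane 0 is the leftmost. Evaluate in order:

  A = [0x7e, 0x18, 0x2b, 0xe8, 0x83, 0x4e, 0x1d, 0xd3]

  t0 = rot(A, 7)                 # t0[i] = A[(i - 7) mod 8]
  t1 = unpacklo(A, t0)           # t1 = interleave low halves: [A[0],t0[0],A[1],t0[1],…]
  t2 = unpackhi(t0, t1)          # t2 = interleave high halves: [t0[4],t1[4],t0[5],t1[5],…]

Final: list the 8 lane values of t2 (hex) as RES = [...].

RES = [ 0x4e  0x2b  0x1d  0xe8  0xd3  0xe8  0x7e  0x83 ]

t0 = [0x18, 0x2b, 0xe8, 0x83, 0x4e, 0x1d, 0xd3, 0x7e]
t1 = [0x7e, 0x18, 0x18, 0x2b, 0x2b, 0xe8, 0xe8, 0x83]
t2 = [0x4e, 0x2b, 0x1d, 0xe8, 0xd3, 0xe8, 0x7e, 0x83]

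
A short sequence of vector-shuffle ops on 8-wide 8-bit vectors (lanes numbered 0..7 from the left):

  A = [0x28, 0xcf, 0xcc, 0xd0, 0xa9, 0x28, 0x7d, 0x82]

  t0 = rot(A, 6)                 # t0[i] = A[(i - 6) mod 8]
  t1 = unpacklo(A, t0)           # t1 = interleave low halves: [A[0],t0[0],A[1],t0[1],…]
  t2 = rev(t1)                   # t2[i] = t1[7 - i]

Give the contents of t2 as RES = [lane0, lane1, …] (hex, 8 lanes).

RES = [0x28, 0xd0, 0xa9, 0xcc, 0xd0, 0xcf, 0xcc, 0x28]

  t0: cc d0 a9 28 7d 82 28 cf
  t1: 28 cc cf d0 cc a9 d0 28
  t2: 28 d0 a9 cc d0 cf cc 28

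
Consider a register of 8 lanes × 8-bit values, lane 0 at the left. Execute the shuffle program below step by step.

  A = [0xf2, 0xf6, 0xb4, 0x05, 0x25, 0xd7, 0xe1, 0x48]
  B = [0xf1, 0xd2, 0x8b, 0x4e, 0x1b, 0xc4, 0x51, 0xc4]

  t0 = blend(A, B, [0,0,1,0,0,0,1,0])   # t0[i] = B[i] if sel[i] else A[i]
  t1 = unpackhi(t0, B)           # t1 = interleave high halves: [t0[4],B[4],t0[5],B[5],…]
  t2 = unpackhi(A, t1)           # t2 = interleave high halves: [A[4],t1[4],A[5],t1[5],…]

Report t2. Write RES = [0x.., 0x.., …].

RES = [0x25, 0x51, 0xd7, 0x51, 0xe1, 0x48, 0x48, 0xc4]

t0 = [0xf2, 0xf6, 0x8b, 0x05, 0x25, 0xd7, 0x51, 0x48]
t1 = [0x25, 0x1b, 0xd7, 0xc4, 0x51, 0x51, 0x48, 0xc4]
t2 = [0x25, 0x51, 0xd7, 0x51, 0xe1, 0x48, 0x48, 0xc4]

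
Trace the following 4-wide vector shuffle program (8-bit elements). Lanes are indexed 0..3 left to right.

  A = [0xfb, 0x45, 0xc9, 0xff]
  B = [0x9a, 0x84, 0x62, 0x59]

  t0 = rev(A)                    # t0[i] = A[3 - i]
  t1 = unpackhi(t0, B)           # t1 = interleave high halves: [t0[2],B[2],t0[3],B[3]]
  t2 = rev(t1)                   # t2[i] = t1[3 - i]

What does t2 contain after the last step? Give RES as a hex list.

RES = [0x59, 0xfb, 0x62, 0x45]

  t0: ff c9 45 fb
  t1: 45 62 fb 59
  t2: 59 fb 62 45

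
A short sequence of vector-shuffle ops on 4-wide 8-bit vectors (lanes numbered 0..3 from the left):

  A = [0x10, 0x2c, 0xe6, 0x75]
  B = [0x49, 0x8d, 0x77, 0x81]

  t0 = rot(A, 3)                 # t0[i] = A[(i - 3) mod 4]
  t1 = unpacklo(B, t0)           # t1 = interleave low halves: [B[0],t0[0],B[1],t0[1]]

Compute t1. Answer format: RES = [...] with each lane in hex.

RES = [0x49, 0x2c, 0x8d, 0xe6]

t0 = [0x2c, 0xe6, 0x75, 0x10]
t1 = [0x49, 0x2c, 0x8d, 0xe6]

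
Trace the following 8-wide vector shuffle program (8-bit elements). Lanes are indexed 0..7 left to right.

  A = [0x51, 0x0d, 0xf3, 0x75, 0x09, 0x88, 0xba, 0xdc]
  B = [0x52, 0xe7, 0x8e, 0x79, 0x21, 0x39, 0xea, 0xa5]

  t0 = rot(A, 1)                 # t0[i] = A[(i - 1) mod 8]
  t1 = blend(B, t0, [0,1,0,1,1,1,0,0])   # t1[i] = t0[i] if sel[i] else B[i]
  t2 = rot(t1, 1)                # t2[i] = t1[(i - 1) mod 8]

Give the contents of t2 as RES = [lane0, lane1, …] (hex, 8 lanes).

RES = [ 0xa5  0x52  0x51  0x8e  0xf3  0x75  0x09  0xea ]

→ t0 |dc|51|0d|f3|75|09|88|ba|
→ t1 |52|51|8e|f3|75|09|ea|a5|
→ t2 |a5|52|51|8e|f3|75|09|ea|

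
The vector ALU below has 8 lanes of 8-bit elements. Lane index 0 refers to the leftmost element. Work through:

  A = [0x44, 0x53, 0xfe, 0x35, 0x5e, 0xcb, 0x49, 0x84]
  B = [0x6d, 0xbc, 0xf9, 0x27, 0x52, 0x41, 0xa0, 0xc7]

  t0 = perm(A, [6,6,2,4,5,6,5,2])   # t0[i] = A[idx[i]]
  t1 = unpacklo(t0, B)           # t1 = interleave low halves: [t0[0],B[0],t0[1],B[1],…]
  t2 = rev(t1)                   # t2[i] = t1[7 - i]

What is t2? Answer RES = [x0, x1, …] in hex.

  t0: 49 49 fe 5e cb 49 cb fe
  t1: 49 6d 49 bc fe f9 5e 27
  t2: 27 5e f9 fe bc 49 6d 49

RES = [0x27, 0x5e, 0xf9, 0xfe, 0xbc, 0x49, 0x6d, 0x49]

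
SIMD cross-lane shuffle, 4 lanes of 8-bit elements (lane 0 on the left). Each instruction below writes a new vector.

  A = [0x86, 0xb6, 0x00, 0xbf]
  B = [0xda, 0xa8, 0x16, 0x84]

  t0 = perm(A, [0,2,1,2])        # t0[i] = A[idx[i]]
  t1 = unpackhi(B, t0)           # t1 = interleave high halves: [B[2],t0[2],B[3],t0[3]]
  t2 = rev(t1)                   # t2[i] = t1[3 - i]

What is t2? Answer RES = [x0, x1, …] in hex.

RES = [0x00, 0x84, 0xb6, 0x16]

→ t0 |86|00|b6|00|
→ t1 |16|b6|84|00|
→ t2 |00|84|b6|16|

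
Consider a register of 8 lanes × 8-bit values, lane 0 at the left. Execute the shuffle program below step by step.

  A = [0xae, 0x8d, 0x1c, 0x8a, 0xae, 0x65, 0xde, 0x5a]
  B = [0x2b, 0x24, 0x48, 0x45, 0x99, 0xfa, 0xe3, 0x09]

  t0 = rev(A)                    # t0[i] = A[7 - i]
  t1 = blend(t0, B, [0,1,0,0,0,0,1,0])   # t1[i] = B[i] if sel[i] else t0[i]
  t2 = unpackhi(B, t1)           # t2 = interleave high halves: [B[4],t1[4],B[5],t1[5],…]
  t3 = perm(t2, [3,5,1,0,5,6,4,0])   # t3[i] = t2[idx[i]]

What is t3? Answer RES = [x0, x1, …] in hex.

RES = [0x1c, 0xe3, 0x8a, 0x99, 0xe3, 0x09, 0xe3, 0x99]

t0 = [0x5a, 0xde, 0x65, 0xae, 0x8a, 0x1c, 0x8d, 0xae]
t1 = [0x5a, 0x24, 0x65, 0xae, 0x8a, 0x1c, 0xe3, 0xae]
t2 = [0x99, 0x8a, 0xfa, 0x1c, 0xe3, 0xe3, 0x09, 0xae]
t3 = [0x1c, 0xe3, 0x8a, 0x99, 0xe3, 0x09, 0xe3, 0x99]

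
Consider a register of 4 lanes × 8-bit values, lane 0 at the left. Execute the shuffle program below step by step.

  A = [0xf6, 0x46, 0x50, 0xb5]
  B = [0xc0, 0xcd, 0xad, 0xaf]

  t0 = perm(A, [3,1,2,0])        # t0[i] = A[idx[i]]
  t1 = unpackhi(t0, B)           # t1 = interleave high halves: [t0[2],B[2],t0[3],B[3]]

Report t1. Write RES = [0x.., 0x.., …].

RES = [ 0x50  0xad  0xf6  0xaf ]

  t0: b5 46 50 f6
  t1: 50 ad f6 af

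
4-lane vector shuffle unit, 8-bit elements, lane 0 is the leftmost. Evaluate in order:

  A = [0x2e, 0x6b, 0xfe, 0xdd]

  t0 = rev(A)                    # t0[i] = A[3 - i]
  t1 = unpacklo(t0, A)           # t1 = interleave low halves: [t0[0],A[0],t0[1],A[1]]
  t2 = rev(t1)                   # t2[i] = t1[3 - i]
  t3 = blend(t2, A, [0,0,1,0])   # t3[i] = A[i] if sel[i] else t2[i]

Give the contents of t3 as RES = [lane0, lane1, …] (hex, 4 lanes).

RES = [ 0x6b  0xfe  0xfe  0xdd ]

→ t0 |dd|fe|6b|2e|
→ t1 |dd|2e|fe|6b|
→ t2 |6b|fe|2e|dd|
→ t3 |6b|fe|fe|dd|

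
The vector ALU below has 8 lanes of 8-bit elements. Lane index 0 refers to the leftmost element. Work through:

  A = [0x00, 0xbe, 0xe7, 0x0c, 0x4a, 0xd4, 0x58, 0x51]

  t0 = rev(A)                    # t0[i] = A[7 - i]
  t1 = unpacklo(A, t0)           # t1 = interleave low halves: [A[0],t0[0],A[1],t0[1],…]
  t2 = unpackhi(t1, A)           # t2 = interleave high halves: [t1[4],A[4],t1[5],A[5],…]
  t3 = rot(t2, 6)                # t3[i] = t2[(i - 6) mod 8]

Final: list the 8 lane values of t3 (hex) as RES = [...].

RES = [0xd4, 0xd4, 0x0c, 0x58, 0x4a, 0x51, 0xe7, 0x4a]

→ t0 |51|58|d4|4a|0c|e7|be|00|
→ t1 |00|51|be|58|e7|d4|0c|4a|
→ t2 |e7|4a|d4|d4|0c|58|4a|51|
→ t3 |d4|d4|0c|58|4a|51|e7|4a|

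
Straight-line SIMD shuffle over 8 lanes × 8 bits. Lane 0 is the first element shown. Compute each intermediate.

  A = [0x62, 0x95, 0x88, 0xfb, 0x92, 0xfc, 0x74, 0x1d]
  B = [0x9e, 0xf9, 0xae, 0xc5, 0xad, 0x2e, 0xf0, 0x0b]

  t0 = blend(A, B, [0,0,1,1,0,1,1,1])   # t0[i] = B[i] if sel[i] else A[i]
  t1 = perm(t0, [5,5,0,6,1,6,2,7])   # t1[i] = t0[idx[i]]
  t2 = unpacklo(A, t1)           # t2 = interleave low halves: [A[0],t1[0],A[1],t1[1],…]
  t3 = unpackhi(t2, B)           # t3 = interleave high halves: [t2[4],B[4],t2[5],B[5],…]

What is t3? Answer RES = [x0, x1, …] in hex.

  t0: 62 95 ae c5 92 2e f0 0b
  t1: 2e 2e 62 f0 95 f0 ae 0b
  t2: 62 2e 95 2e 88 62 fb f0
  t3: 88 ad 62 2e fb f0 f0 0b

RES = [0x88, 0xad, 0x62, 0x2e, 0xfb, 0xf0, 0xf0, 0x0b]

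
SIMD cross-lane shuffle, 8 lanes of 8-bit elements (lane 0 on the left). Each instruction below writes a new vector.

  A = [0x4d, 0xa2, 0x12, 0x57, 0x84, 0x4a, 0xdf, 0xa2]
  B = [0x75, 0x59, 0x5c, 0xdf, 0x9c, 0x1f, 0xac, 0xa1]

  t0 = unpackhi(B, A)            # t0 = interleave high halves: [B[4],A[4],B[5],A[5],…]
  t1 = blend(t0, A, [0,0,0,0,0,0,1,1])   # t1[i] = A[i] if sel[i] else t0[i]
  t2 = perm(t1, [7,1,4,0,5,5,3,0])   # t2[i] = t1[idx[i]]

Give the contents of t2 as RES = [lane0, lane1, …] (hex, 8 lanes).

→ t0 |9c|84|1f|4a|ac|df|a1|a2|
→ t1 |9c|84|1f|4a|ac|df|df|a2|
→ t2 |a2|84|ac|9c|df|df|4a|9c|

RES = [ 0xa2  0x84  0xac  0x9c  0xdf  0xdf  0x4a  0x9c ]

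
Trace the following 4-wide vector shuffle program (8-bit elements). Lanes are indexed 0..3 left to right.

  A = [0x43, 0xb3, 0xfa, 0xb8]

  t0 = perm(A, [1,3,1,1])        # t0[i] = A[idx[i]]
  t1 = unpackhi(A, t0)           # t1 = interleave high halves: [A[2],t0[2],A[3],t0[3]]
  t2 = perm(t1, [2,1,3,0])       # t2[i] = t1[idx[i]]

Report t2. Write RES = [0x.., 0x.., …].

→ t0 |b3|b8|b3|b3|
→ t1 |fa|b3|b8|b3|
→ t2 |b8|b3|b3|fa|

RES = [ 0xb8  0xb3  0xb3  0xfa ]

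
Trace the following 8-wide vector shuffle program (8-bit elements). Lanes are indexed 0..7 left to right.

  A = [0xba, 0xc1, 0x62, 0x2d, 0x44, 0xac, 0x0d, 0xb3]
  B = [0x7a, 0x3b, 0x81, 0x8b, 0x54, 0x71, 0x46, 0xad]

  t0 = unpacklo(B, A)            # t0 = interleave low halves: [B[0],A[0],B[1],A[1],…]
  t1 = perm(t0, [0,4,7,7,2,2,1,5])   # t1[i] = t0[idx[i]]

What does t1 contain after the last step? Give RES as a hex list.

t0 = [0x7a, 0xba, 0x3b, 0xc1, 0x81, 0x62, 0x8b, 0x2d]
t1 = [0x7a, 0x81, 0x2d, 0x2d, 0x3b, 0x3b, 0xba, 0x62]

RES = [ 0x7a  0x81  0x2d  0x2d  0x3b  0x3b  0xba  0x62 ]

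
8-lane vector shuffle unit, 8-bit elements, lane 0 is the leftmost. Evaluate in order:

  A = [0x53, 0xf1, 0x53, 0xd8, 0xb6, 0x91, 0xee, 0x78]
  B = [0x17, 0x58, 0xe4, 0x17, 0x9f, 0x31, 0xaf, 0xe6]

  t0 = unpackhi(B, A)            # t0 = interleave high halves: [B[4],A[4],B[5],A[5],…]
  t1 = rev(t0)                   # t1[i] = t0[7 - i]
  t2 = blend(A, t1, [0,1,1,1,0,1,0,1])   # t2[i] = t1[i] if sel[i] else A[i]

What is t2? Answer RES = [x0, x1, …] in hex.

→ t0 |9f|b6|31|91|af|ee|e6|78|
→ t1 |78|e6|ee|af|91|31|b6|9f|
→ t2 |53|e6|ee|af|b6|31|ee|9f|

RES = [0x53, 0xe6, 0xee, 0xaf, 0xb6, 0x31, 0xee, 0x9f]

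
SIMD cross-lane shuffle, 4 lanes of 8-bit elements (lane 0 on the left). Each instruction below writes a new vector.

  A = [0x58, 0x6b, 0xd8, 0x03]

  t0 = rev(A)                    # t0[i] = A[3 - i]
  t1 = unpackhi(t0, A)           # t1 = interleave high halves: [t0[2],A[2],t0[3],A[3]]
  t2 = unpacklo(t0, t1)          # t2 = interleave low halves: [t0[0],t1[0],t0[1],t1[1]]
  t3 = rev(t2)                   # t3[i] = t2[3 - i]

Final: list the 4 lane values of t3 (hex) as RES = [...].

t0 = [0x03, 0xd8, 0x6b, 0x58]
t1 = [0x6b, 0xd8, 0x58, 0x03]
t2 = [0x03, 0x6b, 0xd8, 0xd8]
t3 = [0xd8, 0xd8, 0x6b, 0x03]

RES = [ 0xd8  0xd8  0x6b  0x03 ]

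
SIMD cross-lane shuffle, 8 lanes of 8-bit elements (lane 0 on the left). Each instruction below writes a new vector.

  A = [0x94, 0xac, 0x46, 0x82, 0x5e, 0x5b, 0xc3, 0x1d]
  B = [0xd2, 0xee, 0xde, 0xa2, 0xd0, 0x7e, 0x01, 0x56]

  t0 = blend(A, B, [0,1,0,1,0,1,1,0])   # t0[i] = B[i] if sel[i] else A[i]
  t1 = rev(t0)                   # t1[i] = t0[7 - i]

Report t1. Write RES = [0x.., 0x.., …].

RES = [0x1d, 0x01, 0x7e, 0x5e, 0xa2, 0x46, 0xee, 0x94]

  t0: 94 ee 46 a2 5e 7e 01 1d
  t1: 1d 01 7e 5e a2 46 ee 94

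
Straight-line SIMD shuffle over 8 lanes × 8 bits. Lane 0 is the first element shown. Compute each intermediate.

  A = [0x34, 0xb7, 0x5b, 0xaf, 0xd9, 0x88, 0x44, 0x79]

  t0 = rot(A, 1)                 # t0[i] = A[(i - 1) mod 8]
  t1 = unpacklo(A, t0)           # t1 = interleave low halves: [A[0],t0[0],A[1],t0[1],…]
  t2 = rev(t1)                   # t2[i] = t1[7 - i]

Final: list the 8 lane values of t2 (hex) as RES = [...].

RES = [ 0x5b  0xaf  0xb7  0x5b  0x34  0xb7  0x79  0x34 ]

  t0: 79 34 b7 5b af d9 88 44
  t1: 34 79 b7 34 5b b7 af 5b
  t2: 5b af b7 5b 34 b7 79 34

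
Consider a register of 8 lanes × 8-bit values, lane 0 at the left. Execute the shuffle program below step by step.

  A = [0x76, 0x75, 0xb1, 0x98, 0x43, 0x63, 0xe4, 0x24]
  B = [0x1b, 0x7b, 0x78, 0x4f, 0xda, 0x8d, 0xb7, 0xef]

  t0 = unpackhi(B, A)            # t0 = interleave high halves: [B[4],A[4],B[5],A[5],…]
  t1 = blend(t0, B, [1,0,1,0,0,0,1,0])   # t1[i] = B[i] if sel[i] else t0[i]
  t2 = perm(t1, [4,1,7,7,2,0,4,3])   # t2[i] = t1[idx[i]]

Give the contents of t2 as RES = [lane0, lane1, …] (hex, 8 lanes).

RES = [0xb7, 0x43, 0x24, 0x24, 0x78, 0x1b, 0xb7, 0x63]

  t0: da 43 8d 63 b7 e4 ef 24
  t1: 1b 43 78 63 b7 e4 b7 24
  t2: b7 43 24 24 78 1b b7 63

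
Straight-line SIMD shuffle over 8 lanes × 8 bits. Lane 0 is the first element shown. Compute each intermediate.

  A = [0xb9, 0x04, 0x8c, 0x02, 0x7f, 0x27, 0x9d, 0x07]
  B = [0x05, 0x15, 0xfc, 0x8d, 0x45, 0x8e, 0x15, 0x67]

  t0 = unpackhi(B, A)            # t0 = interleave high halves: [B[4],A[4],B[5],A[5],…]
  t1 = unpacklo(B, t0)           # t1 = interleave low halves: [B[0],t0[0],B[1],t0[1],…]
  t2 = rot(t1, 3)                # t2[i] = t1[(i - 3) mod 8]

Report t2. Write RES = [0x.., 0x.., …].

→ t0 |45|7f|8e|27|15|9d|67|07|
→ t1 |05|45|15|7f|fc|8e|8d|27|
→ t2 |8e|8d|27|05|45|15|7f|fc|

RES = [ 0x8e  0x8d  0x27  0x05  0x45  0x15  0x7f  0xfc ]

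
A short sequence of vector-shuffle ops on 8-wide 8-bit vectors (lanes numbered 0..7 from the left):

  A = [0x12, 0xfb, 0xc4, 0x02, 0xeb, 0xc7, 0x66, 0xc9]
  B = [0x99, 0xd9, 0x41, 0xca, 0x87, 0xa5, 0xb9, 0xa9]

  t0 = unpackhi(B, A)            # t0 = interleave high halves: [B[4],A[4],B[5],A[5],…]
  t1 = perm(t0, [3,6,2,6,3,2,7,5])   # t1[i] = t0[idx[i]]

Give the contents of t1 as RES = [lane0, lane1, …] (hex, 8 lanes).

RES = [ 0xc7  0xa9  0xa5  0xa9  0xc7  0xa5  0xc9  0x66 ]

→ t0 |87|eb|a5|c7|b9|66|a9|c9|
→ t1 |c7|a9|a5|a9|c7|a5|c9|66|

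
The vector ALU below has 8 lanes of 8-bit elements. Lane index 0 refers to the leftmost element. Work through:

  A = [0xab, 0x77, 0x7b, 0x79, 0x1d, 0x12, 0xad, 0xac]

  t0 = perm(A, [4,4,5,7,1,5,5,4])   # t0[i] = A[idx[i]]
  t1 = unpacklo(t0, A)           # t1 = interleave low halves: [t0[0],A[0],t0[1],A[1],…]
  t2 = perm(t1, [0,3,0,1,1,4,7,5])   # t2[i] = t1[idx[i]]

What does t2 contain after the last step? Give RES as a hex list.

RES = [0x1d, 0x77, 0x1d, 0xab, 0xab, 0x12, 0x79, 0x7b]

t0 = [0x1d, 0x1d, 0x12, 0xac, 0x77, 0x12, 0x12, 0x1d]
t1 = [0x1d, 0xab, 0x1d, 0x77, 0x12, 0x7b, 0xac, 0x79]
t2 = [0x1d, 0x77, 0x1d, 0xab, 0xab, 0x12, 0x79, 0x7b]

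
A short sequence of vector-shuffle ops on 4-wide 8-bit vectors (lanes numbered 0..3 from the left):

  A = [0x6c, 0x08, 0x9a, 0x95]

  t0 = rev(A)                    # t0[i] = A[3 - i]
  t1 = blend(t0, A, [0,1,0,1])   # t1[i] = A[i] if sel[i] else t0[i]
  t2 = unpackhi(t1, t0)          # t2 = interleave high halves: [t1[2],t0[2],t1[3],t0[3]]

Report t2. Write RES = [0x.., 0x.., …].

RES = [0x08, 0x08, 0x95, 0x6c]

t0 = [0x95, 0x9a, 0x08, 0x6c]
t1 = [0x95, 0x08, 0x08, 0x95]
t2 = [0x08, 0x08, 0x95, 0x6c]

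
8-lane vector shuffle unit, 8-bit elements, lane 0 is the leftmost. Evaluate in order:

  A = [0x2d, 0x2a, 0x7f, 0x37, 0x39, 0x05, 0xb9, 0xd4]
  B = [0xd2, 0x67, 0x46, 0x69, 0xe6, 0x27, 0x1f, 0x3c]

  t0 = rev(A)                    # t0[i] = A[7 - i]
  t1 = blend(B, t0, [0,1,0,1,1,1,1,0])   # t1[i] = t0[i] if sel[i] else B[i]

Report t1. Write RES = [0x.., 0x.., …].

RES = [ 0xd2  0xb9  0x46  0x39  0x37  0x7f  0x2a  0x3c ]

  t0: d4 b9 05 39 37 7f 2a 2d
  t1: d2 b9 46 39 37 7f 2a 3c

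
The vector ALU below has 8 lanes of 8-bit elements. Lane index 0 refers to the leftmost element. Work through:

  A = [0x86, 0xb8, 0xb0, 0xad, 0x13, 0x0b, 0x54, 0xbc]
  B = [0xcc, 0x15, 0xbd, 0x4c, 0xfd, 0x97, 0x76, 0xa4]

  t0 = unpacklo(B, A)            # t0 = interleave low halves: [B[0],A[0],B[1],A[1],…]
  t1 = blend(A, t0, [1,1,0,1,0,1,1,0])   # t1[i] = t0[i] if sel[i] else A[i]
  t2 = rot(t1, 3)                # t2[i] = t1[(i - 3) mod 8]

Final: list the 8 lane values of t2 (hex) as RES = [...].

→ t0 |cc|86|15|b8|bd|b0|4c|ad|
→ t1 |cc|86|b0|b8|13|b0|4c|bc|
→ t2 |b0|4c|bc|cc|86|b0|b8|13|

RES = [ 0xb0  0x4c  0xbc  0xcc  0x86  0xb0  0xb8  0x13 ]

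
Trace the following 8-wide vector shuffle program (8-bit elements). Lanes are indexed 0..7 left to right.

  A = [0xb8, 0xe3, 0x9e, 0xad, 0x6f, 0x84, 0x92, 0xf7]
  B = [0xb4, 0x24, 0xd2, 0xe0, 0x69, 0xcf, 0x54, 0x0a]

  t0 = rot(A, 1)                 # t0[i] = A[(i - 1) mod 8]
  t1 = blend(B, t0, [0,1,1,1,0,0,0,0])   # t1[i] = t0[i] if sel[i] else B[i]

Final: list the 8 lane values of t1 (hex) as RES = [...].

RES = [ 0xb4  0xb8  0xe3  0x9e  0x69  0xcf  0x54  0x0a ]

t0 = [0xf7, 0xb8, 0xe3, 0x9e, 0xad, 0x6f, 0x84, 0x92]
t1 = [0xb4, 0xb8, 0xe3, 0x9e, 0x69, 0xcf, 0x54, 0x0a]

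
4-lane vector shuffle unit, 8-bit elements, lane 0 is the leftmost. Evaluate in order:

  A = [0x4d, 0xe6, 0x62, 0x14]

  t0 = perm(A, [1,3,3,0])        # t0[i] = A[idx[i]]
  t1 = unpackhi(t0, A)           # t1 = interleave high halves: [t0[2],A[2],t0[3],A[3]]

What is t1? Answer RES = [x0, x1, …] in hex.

RES = [0x14, 0x62, 0x4d, 0x14]

  t0: e6 14 14 4d
  t1: 14 62 4d 14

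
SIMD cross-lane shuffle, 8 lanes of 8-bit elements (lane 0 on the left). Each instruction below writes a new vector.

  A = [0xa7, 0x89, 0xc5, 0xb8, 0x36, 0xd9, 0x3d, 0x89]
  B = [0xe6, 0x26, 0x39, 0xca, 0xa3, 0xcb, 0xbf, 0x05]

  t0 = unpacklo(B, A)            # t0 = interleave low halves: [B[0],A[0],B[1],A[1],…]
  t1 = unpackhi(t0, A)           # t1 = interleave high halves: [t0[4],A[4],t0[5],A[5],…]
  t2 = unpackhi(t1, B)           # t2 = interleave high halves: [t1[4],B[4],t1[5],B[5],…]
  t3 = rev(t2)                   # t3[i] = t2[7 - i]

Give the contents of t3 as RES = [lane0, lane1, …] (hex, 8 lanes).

RES = [0x05, 0x89, 0xbf, 0xb8, 0xcb, 0x3d, 0xa3, 0xca]

t0 = [0xe6, 0xa7, 0x26, 0x89, 0x39, 0xc5, 0xca, 0xb8]
t1 = [0x39, 0x36, 0xc5, 0xd9, 0xca, 0x3d, 0xb8, 0x89]
t2 = [0xca, 0xa3, 0x3d, 0xcb, 0xb8, 0xbf, 0x89, 0x05]
t3 = [0x05, 0x89, 0xbf, 0xb8, 0xcb, 0x3d, 0xa3, 0xca]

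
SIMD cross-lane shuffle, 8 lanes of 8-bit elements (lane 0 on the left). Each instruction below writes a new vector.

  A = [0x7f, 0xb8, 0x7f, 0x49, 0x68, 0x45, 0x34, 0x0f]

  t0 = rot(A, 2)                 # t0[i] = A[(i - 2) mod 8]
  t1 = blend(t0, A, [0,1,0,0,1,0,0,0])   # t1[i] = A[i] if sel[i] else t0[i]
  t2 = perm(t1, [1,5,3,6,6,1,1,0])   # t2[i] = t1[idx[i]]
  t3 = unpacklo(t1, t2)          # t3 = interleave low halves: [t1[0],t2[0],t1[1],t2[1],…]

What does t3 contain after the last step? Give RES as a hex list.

RES = [0x34, 0xb8, 0xb8, 0x49, 0x7f, 0xb8, 0xb8, 0x68]

t0 = [0x34, 0x0f, 0x7f, 0xb8, 0x7f, 0x49, 0x68, 0x45]
t1 = [0x34, 0xb8, 0x7f, 0xb8, 0x68, 0x49, 0x68, 0x45]
t2 = [0xb8, 0x49, 0xb8, 0x68, 0x68, 0xb8, 0xb8, 0x34]
t3 = [0x34, 0xb8, 0xb8, 0x49, 0x7f, 0xb8, 0xb8, 0x68]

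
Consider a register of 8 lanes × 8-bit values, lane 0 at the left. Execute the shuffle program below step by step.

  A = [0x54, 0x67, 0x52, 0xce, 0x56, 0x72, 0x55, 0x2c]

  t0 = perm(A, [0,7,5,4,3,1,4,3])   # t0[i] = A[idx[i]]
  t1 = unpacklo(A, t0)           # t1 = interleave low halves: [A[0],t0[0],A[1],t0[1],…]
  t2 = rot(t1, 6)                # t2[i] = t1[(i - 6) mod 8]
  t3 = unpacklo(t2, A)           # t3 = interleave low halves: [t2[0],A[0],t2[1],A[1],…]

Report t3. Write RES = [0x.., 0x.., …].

  t0: 54 2c 72 56 ce 67 56 ce
  t1: 54 54 67 2c 52 72 ce 56
  t2: 67 2c 52 72 ce 56 54 54
  t3: 67 54 2c 67 52 52 72 ce

RES = [ 0x67  0x54  0x2c  0x67  0x52  0x52  0x72  0xce ]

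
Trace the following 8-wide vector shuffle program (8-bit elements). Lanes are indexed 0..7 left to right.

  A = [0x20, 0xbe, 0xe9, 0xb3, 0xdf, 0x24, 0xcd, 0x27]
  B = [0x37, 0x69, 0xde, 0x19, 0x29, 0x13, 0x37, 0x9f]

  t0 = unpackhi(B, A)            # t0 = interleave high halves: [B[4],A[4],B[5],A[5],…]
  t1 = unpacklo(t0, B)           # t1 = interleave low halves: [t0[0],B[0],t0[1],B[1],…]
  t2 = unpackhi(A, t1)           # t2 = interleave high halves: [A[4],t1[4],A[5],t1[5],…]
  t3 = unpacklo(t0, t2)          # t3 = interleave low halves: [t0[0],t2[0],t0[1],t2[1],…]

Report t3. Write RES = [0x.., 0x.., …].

RES = [ 0x29  0xdf  0xdf  0x13  0x13  0x24  0x24  0xde ]

  t0: 29 df 13 24 37 cd 9f 27
  t1: 29 37 df 69 13 de 24 19
  t2: df 13 24 de cd 24 27 19
  t3: 29 df df 13 13 24 24 de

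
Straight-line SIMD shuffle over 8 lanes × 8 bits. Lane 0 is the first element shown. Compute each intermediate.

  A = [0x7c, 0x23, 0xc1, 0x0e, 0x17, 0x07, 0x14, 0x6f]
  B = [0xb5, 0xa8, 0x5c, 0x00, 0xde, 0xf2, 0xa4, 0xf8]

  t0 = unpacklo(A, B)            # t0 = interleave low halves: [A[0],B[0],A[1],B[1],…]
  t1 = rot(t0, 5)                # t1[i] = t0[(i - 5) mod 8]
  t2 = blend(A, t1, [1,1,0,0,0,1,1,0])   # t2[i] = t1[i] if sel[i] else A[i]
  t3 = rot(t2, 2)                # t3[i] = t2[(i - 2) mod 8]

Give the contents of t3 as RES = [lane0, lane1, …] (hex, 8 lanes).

RES = [ 0xb5  0x6f  0xa8  0xc1  0xc1  0x0e  0x17  0x7c ]

→ t0 |7c|b5|23|a8|c1|5c|0e|00|
→ t1 |a8|c1|5c|0e|00|7c|b5|23|
→ t2 |a8|c1|c1|0e|17|7c|b5|6f|
→ t3 |b5|6f|a8|c1|c1|0e|17|7c|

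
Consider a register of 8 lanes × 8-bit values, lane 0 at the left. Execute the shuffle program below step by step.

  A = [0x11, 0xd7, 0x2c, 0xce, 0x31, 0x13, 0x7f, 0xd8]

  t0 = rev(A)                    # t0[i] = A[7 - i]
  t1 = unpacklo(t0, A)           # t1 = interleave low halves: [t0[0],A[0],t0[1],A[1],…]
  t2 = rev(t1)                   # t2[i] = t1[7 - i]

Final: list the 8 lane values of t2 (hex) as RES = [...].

RES = [ 0xce  0x31  0x2c  0x13  0xd7  0x7f  0x11  0xd8 ]

→ t0 |d8|7f|13|31|ce|2c|d7|11|
→ t1 |d8|11|7f|d7|13|2c|31|ce|
→ t2 |ce|31|2c|13|d7|7f|11|d8|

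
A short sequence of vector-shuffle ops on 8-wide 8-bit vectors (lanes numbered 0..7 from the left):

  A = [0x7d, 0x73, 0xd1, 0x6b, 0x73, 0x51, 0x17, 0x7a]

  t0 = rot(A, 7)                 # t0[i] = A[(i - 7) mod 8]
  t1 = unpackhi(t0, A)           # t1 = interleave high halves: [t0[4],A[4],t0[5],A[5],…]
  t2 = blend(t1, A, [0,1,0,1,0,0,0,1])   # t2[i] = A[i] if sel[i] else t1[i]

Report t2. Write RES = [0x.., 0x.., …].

→ t0 |73|d1|6b|73|51|17|7a|7d|
→ t1 |51|73|17|51|7a|17|7d|7a|
→ t2 |51|73|17|6b|7a|17|7d|7a|

RES = [0x51, 0x73, 0x17, 0x6b, 0x7a, 0x17, 0x7d, 0x7a]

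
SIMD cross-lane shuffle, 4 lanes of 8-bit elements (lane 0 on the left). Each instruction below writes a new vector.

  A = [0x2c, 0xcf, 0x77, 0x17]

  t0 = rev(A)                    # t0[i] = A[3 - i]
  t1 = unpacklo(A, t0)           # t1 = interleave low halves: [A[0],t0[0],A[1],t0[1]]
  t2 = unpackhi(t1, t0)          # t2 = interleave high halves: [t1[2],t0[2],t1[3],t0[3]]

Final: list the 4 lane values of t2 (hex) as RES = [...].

  t0: 17 77 cf 2c
  t1: 2c 17 cf 77
  t2: cf cf 77 2c

RES = [0xcf, 0xcf, 0x77, 0x2c]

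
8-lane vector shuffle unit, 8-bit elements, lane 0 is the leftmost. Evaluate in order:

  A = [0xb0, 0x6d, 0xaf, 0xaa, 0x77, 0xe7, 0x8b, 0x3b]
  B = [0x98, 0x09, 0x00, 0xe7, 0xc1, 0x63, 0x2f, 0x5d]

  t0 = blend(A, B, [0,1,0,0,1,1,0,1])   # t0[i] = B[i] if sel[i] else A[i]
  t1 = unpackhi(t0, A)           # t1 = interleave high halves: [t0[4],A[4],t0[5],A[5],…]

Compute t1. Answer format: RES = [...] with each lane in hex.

→ t0 |b0|09|af|aa|c1|63|8b|5d|
→ t1 |c1|77|63|e7|8b|8b|5d|3b|

RES = [0xc1, 0x77, 0x63, 0xe7, 0x8b, 0x8b, 0x5d, 0x3b]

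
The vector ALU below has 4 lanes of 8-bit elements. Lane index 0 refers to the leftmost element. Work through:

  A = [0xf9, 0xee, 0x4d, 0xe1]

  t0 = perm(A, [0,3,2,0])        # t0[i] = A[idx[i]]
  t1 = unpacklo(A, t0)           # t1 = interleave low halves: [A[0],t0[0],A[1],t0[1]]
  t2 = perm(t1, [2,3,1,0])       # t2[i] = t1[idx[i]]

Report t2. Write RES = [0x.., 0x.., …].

  t0: f9 e1 4d f9
  t1: f9 f9 ee e1
  t2: ee e1 f9 f9

RES = [ 0xee  0xe1  0xf9  0xf9 ]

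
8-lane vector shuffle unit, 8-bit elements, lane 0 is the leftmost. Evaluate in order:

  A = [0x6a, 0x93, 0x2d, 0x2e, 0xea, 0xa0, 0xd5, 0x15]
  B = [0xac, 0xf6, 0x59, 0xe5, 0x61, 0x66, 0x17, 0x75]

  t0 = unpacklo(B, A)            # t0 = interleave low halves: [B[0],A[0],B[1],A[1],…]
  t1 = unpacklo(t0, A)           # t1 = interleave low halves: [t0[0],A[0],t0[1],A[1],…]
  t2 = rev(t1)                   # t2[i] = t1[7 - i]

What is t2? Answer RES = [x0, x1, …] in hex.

RES = [0x2e, 0x93, 0x2d, 0xf6, 0x93, 0x6a, 0x6a, 0xac]

t0 = [0xac, 0x6a, 0xf6, 0x93, 0x59, 0x2d, 0xe5, 0x2e]
t1 = [0xac, 0x6a, 0x6a, 0x93, 0xf6, 0x2d, 0x93, 0x2e]
t2 = [0x2e, 0x93, 0x2d, 0xf6, 0x93, 0x6a, 0x6a, 0xac]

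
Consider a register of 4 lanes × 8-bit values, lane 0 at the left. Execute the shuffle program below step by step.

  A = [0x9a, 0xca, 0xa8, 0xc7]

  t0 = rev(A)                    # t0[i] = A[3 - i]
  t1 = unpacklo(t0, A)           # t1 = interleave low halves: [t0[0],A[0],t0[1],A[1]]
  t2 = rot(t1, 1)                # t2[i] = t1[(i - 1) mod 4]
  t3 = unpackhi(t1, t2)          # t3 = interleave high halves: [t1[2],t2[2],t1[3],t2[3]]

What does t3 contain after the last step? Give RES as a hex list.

RES = [ 0xa8  0x9a  0xca  0xa8 ]

t0 = [0xc7, 0xa8, 0xca, 0x9a]
t1 = [0xc7, 0x9a, 0xa8, 0xca]
t2 = [0xca, 0xc7, 0x9a, 0xa8]
t3 = [0xa8, 0x9a, 0xca, 0xa8]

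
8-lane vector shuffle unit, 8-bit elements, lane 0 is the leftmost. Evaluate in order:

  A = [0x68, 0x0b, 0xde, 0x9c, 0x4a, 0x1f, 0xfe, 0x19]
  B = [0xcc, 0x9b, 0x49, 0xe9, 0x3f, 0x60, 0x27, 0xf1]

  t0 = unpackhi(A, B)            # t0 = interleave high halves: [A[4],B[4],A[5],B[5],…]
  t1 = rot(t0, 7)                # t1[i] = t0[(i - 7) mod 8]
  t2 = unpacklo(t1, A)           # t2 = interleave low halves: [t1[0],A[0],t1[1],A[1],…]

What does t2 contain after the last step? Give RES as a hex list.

RES = [ 0x3f  0x68  0x1f  0x0b  0x60  0xde  0xfe  0x9c ]

  t0: 4a 3f 1f 60 fe 27 19 f1
  t1: 3f 1f 60 fe 27 19 f1 4a
  t2: 3f 68 1f 0b 60 de fe 9c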